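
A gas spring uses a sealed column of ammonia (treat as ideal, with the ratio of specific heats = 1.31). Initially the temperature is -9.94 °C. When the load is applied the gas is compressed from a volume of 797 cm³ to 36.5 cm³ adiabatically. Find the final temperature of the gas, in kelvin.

Adiabatic: T₁V₁^(γ−1) = T₂V₂^(γ−1) ⇒ T₂ = T₁ (V₁/V₂)^(γ−1).
T₁ = -9.94 °C = 263.2 K.
T₂ = 263.2 × (797/36.5)^(0.31) = 684.6 K.

T₂ ≈ 685 K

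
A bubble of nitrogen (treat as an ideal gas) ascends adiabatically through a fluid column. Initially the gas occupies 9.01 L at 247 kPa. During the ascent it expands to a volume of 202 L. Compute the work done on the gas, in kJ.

W ≈ -3.96 kJ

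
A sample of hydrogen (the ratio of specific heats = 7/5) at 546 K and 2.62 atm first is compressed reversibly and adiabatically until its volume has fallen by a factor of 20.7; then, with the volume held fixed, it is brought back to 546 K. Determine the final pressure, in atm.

Adiabatic step (PV^γ = const): P₂ = 2.62×20.7^(7/5) = 182.2 atm; T₂ = 546×20.7^(2/5) = 1835 K.
Isochoric: P₃ = P₂(T₃/T₂) = 182.2 × (546/1835) = 54.23 atm.

P₃ ≈ 54.2 atm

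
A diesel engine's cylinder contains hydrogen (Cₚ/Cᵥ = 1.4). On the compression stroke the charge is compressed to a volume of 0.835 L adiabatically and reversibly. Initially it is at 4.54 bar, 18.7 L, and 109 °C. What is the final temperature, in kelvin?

T₂ ≈ 1330 K

Adiabatic: T₁V₁^(γ−1) = T₂V₂^(γ−1) ⇒ T₂ = T₁ (V₁/V₂)^(γ−1).
T₁ = 109 °C = 382.1 K.
T₂ = 382.1 × (18.7/0.835)^(0.4) = 1325 K.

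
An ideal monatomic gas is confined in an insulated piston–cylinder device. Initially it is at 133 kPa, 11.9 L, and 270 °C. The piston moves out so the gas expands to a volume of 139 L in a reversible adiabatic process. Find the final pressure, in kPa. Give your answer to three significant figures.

Since PV^γ is constant along a reversible adiabat, P₂ = P₁ (V₁/V₂)^γ.
γ = 5/3 for a monatomic ideal gas.
P₂ = 133 × (11.9/139)^(5/3) = 2.212 kPa.

P₂ ≈ 2.21 kPa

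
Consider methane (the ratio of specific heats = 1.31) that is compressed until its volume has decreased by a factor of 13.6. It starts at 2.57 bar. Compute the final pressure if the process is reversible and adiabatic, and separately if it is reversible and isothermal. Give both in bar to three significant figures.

adiabatic: 78.5 bar; isothermal: 35.0 bar

Isothermal: P₂ = P₁(V₁/V₂) = 2.57×13.6 = 34.95 bar.
Adiabatic: P₂ = P₁(V₁/V₂)^γ = 2.57×13.6^(1.31) = 78.5 bar.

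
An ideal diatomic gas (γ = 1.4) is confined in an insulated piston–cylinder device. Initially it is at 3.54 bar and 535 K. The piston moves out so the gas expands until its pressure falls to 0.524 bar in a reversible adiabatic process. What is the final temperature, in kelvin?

T₂ ≈ 310 K

Along an adiabat T P^((1−γ)/γ) is constant, so T₂ = T₁ (P₂/P₁)^((γ−1)/γ).
T₂ = 535 × (0.524/3.54)^(0.286) = 310 K.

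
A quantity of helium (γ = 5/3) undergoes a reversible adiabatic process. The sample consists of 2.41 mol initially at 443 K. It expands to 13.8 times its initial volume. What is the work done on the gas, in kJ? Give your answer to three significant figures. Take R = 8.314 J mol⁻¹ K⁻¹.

W ≈ -11.0 kJ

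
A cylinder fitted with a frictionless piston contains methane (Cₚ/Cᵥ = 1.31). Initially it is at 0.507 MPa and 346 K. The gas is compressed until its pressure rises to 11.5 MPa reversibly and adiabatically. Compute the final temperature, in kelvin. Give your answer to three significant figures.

T₂ ≈ 724 K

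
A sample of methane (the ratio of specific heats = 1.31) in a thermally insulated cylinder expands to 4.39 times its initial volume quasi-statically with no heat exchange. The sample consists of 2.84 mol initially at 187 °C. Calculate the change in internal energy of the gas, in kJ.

ΔU ≈ -12.9 kJ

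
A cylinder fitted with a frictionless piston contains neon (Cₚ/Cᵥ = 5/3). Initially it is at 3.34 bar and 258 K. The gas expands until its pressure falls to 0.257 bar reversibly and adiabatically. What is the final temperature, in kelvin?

T₂ ≈ 92.5 K

Along an adiabat T P^((1−γ)/γ) is constant, so T₂ = T₁ (P₂/P₁)^((γ−1)/γ).
T₂ = 258 × (0.257/3.34)^(2/5) = 92.49 K.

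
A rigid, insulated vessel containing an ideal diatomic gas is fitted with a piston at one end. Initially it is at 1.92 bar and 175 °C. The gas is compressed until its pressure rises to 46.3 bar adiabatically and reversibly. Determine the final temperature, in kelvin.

Adiabatic: T₂/T₁ = (P₂/P₁)^((γ−1)/γ).
For a diatomic ideal gas γ = 7/5, so (γ−1)/γ = 2/7.
T₁ = 175 °C = 448.1 K.
T₂ = 448.1 × (46.3/1.92)^(2/7) = 1113 K.

T₂ ≈ 1110 K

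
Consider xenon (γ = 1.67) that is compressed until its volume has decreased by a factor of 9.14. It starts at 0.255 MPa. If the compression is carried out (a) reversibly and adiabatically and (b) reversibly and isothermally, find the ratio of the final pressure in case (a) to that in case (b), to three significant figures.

Isothermal: P_b = P₁(V₁/V₂) = 0.255×9.14.
Adiabatic: P_a = P₁(V₁/V₂)^γ = 0.255×9.14^(1.67).
P_a/P_b = (V₁/V₂)^(γ−1) = 9.14^(0.67) = 4.404.

P_adiabatic / P_isothermal ≈ 4.40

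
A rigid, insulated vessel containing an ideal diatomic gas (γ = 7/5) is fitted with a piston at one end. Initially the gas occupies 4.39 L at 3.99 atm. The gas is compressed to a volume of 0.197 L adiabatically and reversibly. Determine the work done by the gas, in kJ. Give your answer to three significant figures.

P₂ = P₁(V₁/V₂)^γ = 3.99×(4.39/0.197)^(7/5) = 307.7 atm.
For a reversible adiabat, W_by_gas = (P₁V₁ − P₂V₂)/(γ−1).
W_by = (404300×0.00439 − 3.118×10^7×0.000197) / (2/5) = -10920 J.

W ≈ -10.9 kJ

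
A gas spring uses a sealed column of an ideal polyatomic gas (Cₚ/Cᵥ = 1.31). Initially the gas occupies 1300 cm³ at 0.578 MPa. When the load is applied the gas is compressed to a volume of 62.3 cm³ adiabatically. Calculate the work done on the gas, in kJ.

W ≈ 3.79 kJ

P₂ = P₁(V₁/V₂)^γ = 0.578×(1300/62.3)^(1.31) = 30.93 MPa.
For a reversible adiabat, W_by_gas = (P₁V₁ − P₂V₂)/(γ−1).
W_by = (578000×0.0013 − 3.093×10^7×6.23×10^-5) / (0.31) = -3793 J.
W_on_gas = −W_by = 3793 J.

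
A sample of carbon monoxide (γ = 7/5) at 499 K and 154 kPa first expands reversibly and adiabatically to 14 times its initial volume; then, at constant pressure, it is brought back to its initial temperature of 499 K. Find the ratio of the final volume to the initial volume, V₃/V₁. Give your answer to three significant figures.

V₃/V₁ ≈ 40.2

Adiabatic step: V₂/V₁ = 14; T₂ = T₁·(1/14)^(2/5) = 173.6 K.
Isobaric step: V₃/V₂ = T₃/T₂ = 499/173.6.
V₃/V₁ = (V₂/V₁)(V₃/V₂) = 14 × (499/173.6) = 40.23.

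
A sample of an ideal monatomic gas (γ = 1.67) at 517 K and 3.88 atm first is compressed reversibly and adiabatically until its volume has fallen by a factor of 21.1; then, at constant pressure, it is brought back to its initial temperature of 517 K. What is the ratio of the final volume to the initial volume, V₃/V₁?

Adiabatic step: V₂/V₁ = 0.04739; T₂ = T₁·21.1^(0.67) = 3988 K.
Isobaric step: V₃/V₂ = T₃/T₂ = 517/3988.
V₃/V₁ = (V₂/V₁)(V₃/V₂) = 0.04739 × (517/3988) = 0.006144.

V₃/V₁ ≈ 0.00614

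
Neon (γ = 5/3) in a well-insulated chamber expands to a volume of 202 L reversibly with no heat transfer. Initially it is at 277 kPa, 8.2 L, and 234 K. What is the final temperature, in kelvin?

T₂ ≈ 27.6 K

For a reversible adiabat TV^(γ−1) is constant, so T₂ = T₁ (V₁/V₂)^(γ−1).
T₂ = 234 × (8.2/202)^(2/3) = 27.64 K.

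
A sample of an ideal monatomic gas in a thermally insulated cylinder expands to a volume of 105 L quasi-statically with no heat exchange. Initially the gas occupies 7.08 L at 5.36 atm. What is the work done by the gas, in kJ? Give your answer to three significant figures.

W ≈ 4.81 kJ

γ = 5/3 for a monatomic ideal gas.
P₂ = P₁(V₁/V₂)^γ = 5.36×(7.08/105)^(5/3) = 0.05987 atm.
For a reversible adiabat, W_by_gas = (P₁V₁ − P₂V₂)/(γ−1).
W_by = (543100×0.00708 − 6067×0.105) / (2/3) = 4812 J.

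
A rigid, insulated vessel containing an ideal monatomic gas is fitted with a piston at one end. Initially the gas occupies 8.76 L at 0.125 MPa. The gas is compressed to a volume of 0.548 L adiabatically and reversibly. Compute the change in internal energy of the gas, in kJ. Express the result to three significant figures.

ΔU ≈ 8.78 kJ

γ = 5/3 for a monatomic ideal gas.
P₂ = P₁(V₁/V₂)^γ = 0.125×(8.76/0.548)^(5/3) = 12.68 MPa.
For a reversible adiabat, W_by_gas = (P₁V₁ − P₂V₂)/(γ−1).
W_by = (125000×0.00876 − 1.268×10^7×0.000548) / (2/3) = -8780 J.
Q = 0 ⇒ ΔU = −W_by = 8780 J.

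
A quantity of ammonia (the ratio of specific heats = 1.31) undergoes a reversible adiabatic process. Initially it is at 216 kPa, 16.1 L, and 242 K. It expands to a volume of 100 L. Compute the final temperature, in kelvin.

T₂ ≈ 137 K

For a reversible adiabat TV^(γ−1) is constant, so T₂ = T₁ (V₁/V₂)^(γ−1).
T₂ = 242 × (16.1/100)^(0.31) = 137.4 K.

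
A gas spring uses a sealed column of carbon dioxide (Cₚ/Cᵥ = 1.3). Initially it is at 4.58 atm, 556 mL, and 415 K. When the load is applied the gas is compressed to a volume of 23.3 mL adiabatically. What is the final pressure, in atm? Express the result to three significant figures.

Adiabatic: P₁V₁^γ = P₂V₂^γ ⇒ P₂ = P₁ (V₁/V₂)^γ.
P₂ = 4.58 × (556/23.3)^(1.3) = 283.1 atm.

P₂ ≈ 283 atm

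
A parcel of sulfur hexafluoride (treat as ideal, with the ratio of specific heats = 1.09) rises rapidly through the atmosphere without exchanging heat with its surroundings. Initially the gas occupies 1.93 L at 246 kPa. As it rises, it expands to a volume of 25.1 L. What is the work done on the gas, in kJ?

W ≈ -1.09 kJ

P₂ = P₁(V₁/V₂)^γ = 246×(1.93/25.1)^(1.09) = 15.02 kPa.
For a reversible adiabat, W_by_gas = (P₁V₁ − P₂V₂)/(γ−1).
W_by = (246000×0.00193 − 15020×0.0251) / (0.09) = 1088 J.
W_on_gas = −W_by = -1088 J.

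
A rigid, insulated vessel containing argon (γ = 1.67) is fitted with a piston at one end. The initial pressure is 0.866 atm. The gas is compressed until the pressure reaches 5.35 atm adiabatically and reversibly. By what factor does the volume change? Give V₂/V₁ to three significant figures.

V₂/V₁ ≈ 0.336

From PV^γ = const, V₂/V₁ = (P₁/P₂)^(1/γ).
V₂/V₁ = (0.866/5.35)^(0.599) = 0.3361.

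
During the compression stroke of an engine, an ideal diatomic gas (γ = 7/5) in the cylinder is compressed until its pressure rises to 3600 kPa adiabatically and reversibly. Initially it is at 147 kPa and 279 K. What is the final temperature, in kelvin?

Adiabatic: T₂/T₁ = (P₂/P₁)^((γ−1)/γ).
T₂ = 279 × (3600/147)^(2/7) = 695.8 K.

T₂ ≈ 696 K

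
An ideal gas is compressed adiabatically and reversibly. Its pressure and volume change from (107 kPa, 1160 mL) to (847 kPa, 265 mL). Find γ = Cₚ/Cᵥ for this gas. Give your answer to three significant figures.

γ ≈ 1.40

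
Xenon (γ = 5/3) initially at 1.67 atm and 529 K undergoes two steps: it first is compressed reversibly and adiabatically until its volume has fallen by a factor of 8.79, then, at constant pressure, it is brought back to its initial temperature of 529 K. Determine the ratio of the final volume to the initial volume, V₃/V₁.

V₃/V₁ ≈ 0.0267

Adiabatic step: V₂/V₁ = 0.1138; T₂ = T₁·8.79^(2/3) = 2253 K.
Isobaric step: V₃/V₂ = T₃/T₂ = 529/2253.
V₃/V₁ = (V₂/V₁)(V₃/V₂) = 0.1138 × (529/2253) = 0.02671.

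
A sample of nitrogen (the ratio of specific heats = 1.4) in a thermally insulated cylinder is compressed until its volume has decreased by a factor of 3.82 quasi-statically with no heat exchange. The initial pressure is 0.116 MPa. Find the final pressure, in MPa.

P₂ ≈ 0.757 MPa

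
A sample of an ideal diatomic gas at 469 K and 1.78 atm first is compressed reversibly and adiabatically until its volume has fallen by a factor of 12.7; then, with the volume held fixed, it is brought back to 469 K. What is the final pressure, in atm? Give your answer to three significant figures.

For a diatomic ideal gas γ = 7/5.
Adiabatic step (PV^γ = const): P₂ = 1.78×12.7^(7/5) = 62.48 atm; T₂ = 469×12.7^(2/5) = 1296 K.
Isochoric: P₃ = P₂(T₃/T₂) = 62.48 × (469/1296) = 22.61 atm.

P₃ ≈ 22.6 atm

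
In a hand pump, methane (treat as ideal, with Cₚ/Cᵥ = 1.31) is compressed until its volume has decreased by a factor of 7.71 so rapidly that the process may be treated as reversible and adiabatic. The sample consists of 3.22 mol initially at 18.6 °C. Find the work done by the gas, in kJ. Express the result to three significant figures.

For a reversible adiabat TV^(γ−1) is constant, so T₂ = T₁ (V₁/V₂)^(γ−1).
T₁ = 18.6 °C = 291.8 K.
T₂ = 291.8 × 7.71^(0.31) = 549.5 K.
Q = 0, so ΔU = W_on_gas = nCᵥΔT with Cᵥ = R/(γ−1) = 26.82 J/(mol·K).
ΔU = 3.22 × 26.82 × (549.5 − 291.8) = 22260 J.
Work done by the gas = −ΔU = -22260 J.

W ≈ -22.3 kJ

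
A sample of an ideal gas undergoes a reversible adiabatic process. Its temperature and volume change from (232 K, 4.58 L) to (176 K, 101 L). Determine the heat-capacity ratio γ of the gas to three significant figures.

γ ≈ 1.09

TV^(γ−1) = const ⇒ γ − 1 = ln(T₂/T₁) / ln(V₁/V₂).
γ = 1 + ln(176/232) / ln(4.58/101) = 1.089.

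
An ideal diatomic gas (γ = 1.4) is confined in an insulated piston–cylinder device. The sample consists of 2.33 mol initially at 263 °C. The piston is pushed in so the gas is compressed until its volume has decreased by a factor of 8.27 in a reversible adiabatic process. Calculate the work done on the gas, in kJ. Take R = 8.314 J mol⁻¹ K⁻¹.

Adiabatic: T₁V₁^(γ−1) = T₂V₂^(γ−1) ⇒ T₂ = T₁ (V₁/V₂)^(γ−1).
T₁ = 263 °C = 536.1 K.
T₂ = 536.1 × 8.27^(0.4) = 1248 K.
Q = 0, so ΔU = W_on_gas = nCᵥΔT with Cᵥ = R/(γ−1) = 20.79 J/(mol·K).
ΔU = 2.33 × 20.79 × (1248 − 536.1) = 34480 J.

W ≈ 34.5 kJ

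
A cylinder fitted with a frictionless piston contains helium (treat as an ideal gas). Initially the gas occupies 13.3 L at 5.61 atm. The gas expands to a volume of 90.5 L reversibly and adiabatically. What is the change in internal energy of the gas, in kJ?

γ = 5/3 for a monatomic ideal gas.
P₂ = P₁(V₁/V₂)^γ = 5.61×(13.3/90.5)^(5/3) = 0.2296 atm.
For a reversible adiabat, W_by_gas = (P₁V₁ − P₂V₂)/(γ−1).
W_by = (568400×0.0133 − 23260×0.0905) / (2/3) = 8182 J.
Q = 0 ⇒ ΔU = −W_by = -8182 J.

ΔU ≈ -8.18 kJ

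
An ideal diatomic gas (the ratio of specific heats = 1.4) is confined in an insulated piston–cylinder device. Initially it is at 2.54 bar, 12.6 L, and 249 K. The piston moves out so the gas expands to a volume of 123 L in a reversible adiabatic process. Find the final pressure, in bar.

P₂ ≈ 0.105 bar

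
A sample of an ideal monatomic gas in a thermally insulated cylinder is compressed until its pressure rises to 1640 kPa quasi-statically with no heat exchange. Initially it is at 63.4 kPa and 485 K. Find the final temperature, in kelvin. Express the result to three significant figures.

T₂ ≈ 1780 K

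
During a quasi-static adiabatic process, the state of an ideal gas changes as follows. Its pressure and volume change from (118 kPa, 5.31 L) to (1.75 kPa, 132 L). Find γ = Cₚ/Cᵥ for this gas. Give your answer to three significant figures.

γ ≈ 1.31

PV^γ = const ⇒ γ = ln(P₂/P₁) / ln(V₁/V₂).
γ = ln(1.75/118) / ln(5.31/132) = 1.311.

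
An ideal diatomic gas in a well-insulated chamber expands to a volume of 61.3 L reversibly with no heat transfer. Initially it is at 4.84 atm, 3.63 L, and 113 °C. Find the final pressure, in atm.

P₂ ≈ 0.0925 atm

Adiabatic: P₁V₁^γ = P₂V₂^γ ⇒ P₂ = P₁ (V₁/V₂)^γ.
γ = 7/5 for a diatomic ideal gas.
P₂ = 4.84 × (3.63/61.3)^(7/5) = 0.09253 atm.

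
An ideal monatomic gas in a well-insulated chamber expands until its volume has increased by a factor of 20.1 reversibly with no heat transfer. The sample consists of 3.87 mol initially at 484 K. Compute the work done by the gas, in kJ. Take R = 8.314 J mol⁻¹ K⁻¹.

Adiabatic: T₁V₁^(γ−1) = T₂V₂^(γ−1) ⇒ T₂ = T₁ (V₁/V₂)^(γ−1).
γ = 5/3 for a monatomic ideal gas, so γ−1 = 2/3.
T₂ = 484 × (1/20.1)^(2/3) = 65.47 K.
Q = 0, so ΔU = W_on_gas = nCᵥΔT with Cᵥ = R/(γ−1) = 12.47 J/(mol·K).
ΔU = 3.87 × 12.47 × (65.47 − 484) = -20200 J.
Work done by the gas = −ΔU = 20200 J.

W ≈ 20.2 kJ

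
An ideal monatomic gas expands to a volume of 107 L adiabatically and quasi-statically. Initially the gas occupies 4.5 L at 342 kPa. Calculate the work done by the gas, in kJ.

γ = 5/3 for a monatomic ideal gas.
P₂ = P₁(V₁/V₂)^γ = 342×(4.5/107)^(5/3) = 1.739 kPa.
For a reversible adiabat, W_by_gas = (P₁V₁ − P₂V₂)/(γ−1).
W_by = (342000×0.0045 − 1739×0.107) / (2/3) = 2029 J.

W ≈ 2.03 kJ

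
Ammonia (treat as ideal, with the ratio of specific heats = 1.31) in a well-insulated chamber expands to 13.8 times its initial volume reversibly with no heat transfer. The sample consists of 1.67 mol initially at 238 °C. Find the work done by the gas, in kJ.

For a reversible adiabat TV^(γ−1) is constant, so T₂ = T₁ (V₁/V₂)^(γ−1).
T₁ = 238 °C = 511.1 K.
T₂ = 511.1 × (1/13.8)^(0.31) = 226.6 K.
Q = 0, so ΔU = W_on_gas = nCᵥΔT with Cᵥ = R/(γ−1) = 26.82 J/(mol·K).
ΔU = 1.67 × 26.82 × (226.6 − 511.1) = -12750 J.
Work done by the gas = −ΔU = 12750 J.

W ≈ 12.7 kJ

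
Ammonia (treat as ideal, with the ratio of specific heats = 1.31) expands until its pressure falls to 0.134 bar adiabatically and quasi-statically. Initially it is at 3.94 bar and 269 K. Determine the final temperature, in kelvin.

Adiabatic: T₂/T₁ = (P₂/P₁)^((γ−1)/γ).
T₂ = 269 × (0.134/3.94)^(0.237) = 120.9 K.

T₂ ≈ 121 K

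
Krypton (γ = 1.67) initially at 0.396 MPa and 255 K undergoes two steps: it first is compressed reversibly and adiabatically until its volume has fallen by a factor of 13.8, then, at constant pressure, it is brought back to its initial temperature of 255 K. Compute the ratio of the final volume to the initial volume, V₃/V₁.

V₃/V₁ ≈ 0.0125

Adiabatic step: V₂/V₁ = 0.07246; T₂ = T₁·13.8^(0.67) = 1480 K.
Isobaric step: V₃/V₂ = T₃/T₂ = 255/1480.
V₃/V₁ = (V₂/V₁)(V₃/V₂) = 0.07246 × (255/1480) = 0.01249.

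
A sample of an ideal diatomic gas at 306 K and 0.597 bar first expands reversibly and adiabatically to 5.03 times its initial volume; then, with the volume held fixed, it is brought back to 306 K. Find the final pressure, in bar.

For a diatomic ideal gas γ = 7/5.
Adiabatic step (PV^γ = const): P₂ = 0.597×(1/5.03)^(7/5) = 0.0622 bar; T₂ = 306×(1/5.03)^(2/5) = 160.4 K.
Isochoric: P₃ = P₂(T₃/T₂) = 0.0622 × (306/160.4) = 0.1187 bar.

P₃ ≈ 0.119 bar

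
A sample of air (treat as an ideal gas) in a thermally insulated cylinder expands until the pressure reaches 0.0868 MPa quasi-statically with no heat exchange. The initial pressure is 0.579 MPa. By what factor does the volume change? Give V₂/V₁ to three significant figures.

V₂/V₁ ≈ 3.88

From PV^γ = const, V₂/V₁ = (P₁/P₂)^(1/γ).
For a diatomic ideal gas γ = 7/5.
V₂/V₁ = (0.579/0.0868)^(5/7) = 3.879.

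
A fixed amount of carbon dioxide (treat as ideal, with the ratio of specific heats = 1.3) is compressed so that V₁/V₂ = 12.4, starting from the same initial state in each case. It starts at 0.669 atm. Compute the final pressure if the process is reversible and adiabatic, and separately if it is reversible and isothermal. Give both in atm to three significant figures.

adiabatic: 17.7 atm; isothermal: 8.30 atm

Isothermal: P₂ = P₁(V₁/V₂) = 0.669×12.4 = 8.296 atm.
Adiabatic: P₂ = P₁(V₁/V₂)^γ = 0.669×12.4^(1.3) = 17.66 atm.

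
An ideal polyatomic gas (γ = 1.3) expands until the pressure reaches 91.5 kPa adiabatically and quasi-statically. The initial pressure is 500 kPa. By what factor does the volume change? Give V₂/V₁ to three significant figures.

From PV^γ = const, V₂/V₁ = (P₁/P₂)^(1/γ).
V₂/V₁ = (500/91.5)^(0.769) = 3.693.

V₂/V₁ ≈ 3.69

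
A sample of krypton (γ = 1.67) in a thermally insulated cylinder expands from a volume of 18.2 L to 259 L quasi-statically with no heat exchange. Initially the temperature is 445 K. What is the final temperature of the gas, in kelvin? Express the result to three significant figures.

T₂ ≈ 75.1 K

Adiabatic: T₁V₁^(γ−1) = T₂V₂^(γ−1) ⇒ T₂ = T₁ (V₁/V₂)^(γ−1).
T₂ = 445 × (18.2/259)^(0.67) = 75.11 K.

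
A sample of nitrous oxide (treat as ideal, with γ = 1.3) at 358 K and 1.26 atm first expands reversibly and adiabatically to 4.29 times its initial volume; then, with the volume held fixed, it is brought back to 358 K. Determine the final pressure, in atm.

Adiabatic step (PV^γ = const): P₂ = 1.26×(1/4.29)^(1.3) = 0.1897 atm; T₂ = 358×(1/4.29)^(0.3) = 231.3 K.
Isochoric: P₃ = P₂(T₃/T₂) = 0.1897 × (358/231.3) = 0.2937 atm.

P₃ ≈ 0.294 atm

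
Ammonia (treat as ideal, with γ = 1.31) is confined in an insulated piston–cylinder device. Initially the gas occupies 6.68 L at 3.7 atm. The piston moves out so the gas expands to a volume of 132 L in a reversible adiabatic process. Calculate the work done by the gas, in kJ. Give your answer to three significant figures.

W ≈ 4.87 kJ

P₂ = P₁(V₁/V₂)^γ = 3.7×(6.68/132)^(1.31) = 0.07425 atm.
For a reversible adiabat, W_by_gas = (P₁V₁ − P₂V₂)/(γ−1).
W_by = (374900×0.00668 − 7524×0.132) / (0.31) = 4875 J.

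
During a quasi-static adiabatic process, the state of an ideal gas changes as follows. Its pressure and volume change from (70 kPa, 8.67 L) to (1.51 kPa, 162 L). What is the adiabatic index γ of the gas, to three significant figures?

γ ≈ 1.31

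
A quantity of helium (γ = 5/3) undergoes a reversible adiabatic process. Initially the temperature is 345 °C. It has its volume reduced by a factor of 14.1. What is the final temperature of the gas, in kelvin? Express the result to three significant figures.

T₂ ≈ 3610 K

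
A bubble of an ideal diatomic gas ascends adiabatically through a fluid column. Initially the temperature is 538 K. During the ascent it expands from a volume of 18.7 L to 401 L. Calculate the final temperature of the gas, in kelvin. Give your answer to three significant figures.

Adiabatic: T₁V₁^(γ−1) = T₂V₂^(γ−1) ⇒ T₂ = T₁ (V₁/V₂)^(γ−1).
For a diatomic ideal gas γ = 7/5, so γ−1 = 2/5.
T₂ = 538 × (18.7/401)^(2/5) = 157.9 K.

T₂ ≈ 158 K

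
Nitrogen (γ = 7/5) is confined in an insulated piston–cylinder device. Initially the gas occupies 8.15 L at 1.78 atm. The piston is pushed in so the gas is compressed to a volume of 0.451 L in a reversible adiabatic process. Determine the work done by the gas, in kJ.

W ≈ -8.02 kJ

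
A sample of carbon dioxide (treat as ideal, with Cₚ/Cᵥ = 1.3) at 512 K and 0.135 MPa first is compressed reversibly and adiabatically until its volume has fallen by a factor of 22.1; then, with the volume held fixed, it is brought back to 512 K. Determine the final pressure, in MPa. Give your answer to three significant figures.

P₃ ≈ 2.98 MPa

Adiabatic step (PV^γ = const): P₂ = 0.135×22.1^(1.3) = 7.552 MPa; T₂ = 512×22.1^(0.3) = 1296 K.
Isochoric: P₃ = P₂(T₃/T₂) = 7.552 × (512/1296) = 2.983 MPa.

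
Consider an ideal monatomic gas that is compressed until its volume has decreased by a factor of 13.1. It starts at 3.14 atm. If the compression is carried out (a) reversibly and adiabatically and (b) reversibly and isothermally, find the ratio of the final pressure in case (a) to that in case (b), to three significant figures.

For a monatomic ideal gas γ = 5/3.
Isothermal: P_b = P₁(V₁/V₂) = 3.14×13.1.
Adiabatic: P_a = P₁(V₁/V₂)^γ = 3.14×13.1^(5/3).
P_a/P_b = (V₁/V₂)^(γ−1) = 13.1^(2/3) = 5.557.

P_adiabatic / P_isothermal ≈ 5.56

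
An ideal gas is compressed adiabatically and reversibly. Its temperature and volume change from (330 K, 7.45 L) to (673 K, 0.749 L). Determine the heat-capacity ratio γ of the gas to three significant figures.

TV^(γ−1) = const ⇒ γ − 1 = ln(T₂/T₁) / ln(V₁/V₂).
γ = 1 + ln(673/330) / ln(7.45/0.749) = 1.31.

γ ≈ 1.31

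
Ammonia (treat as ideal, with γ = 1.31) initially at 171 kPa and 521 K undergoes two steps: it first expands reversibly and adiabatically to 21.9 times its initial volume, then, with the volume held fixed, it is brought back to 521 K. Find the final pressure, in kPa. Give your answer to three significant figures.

P₃ ≈ 7.81 kPa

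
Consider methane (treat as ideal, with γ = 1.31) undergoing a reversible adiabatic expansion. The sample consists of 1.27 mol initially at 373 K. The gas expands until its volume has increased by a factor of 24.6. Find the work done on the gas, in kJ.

Adiabatic: T₁V₁^(γ−1) = T₂V₂^(γ−1) ⇒ T₂ = T₁ (V₁/V₂)^(γ−1).
T₂ = 373 × (1/24.6)^(0.31) = 138.2 K.
Q = 0, so ΔU = W_on_gas = nCᵥΔT with Cᵥ = R/(γ−1) = 26.82 J/(mol·K).
ΔU = 1.27 × 26.82 × (138.2 − 373) = -7997 J.

W ≈ -8.00 kJ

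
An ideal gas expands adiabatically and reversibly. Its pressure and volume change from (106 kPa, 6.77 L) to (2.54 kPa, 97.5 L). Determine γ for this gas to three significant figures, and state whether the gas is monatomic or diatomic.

γ ≈ 1.40; diatomic

PV^γ = const ⇒ γ = ln(P₂/P₁) / ln(V₁/V₂).
γ = ln(2.54/106) / ln(6.77/97.5) = 1.399.
γ ≈ 1.40 is close to 7/5, so the gas is diatomic.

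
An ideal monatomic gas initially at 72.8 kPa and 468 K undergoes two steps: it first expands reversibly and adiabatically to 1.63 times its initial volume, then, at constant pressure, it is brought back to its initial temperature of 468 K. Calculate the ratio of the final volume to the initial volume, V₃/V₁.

V₃/V₁ ≈ 2.26

For a monatomic ideal gas γ = 5/3.
Adiabatic step: V₂/V₁ = 1.63; T₂ = T₁·(1/1.63)^(2/3) = 337.9 K.
Isobaric step: V₃/V₂ = T₃/T₂ = 468/337.9.
V₃/V₁ = (V₂/V₁)(V₃/V₂) = 1.63 × (468/337.9) = 2.258.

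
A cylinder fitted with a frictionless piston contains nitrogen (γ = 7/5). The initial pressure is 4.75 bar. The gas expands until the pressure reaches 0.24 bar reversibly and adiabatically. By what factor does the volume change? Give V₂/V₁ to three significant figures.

From PV^γ = const, V₂/V₁ = (P₁/P₂)^(1/γ).
V₂/V₁ = (4.75/0.24)^(5/7) = 8.434.

V₂/V₁ ≈ 8.43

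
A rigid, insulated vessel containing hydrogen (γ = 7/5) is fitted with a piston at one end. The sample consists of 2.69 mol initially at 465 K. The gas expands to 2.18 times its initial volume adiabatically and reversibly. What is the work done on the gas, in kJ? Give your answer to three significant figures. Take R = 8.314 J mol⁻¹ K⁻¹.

Adiabatic: T₁V₁^(γ−1) = T₂V₂^(γ−1) ⇒ T₂ = T₁ (V₁/V₂)^(γ−1).
T₂ = 465 × (1/2.18)^(2/5) = 340.5 K.
Q = 0, so ΔU = W_on_gas = nCᵥΔT with Cᵥ = R/(γ−1) = 20.79 J/(mol·K).
ΔU = 2.69 × 20.79 × (340.5 − 465) = -6963 J.

W ≈ -6.96 kJ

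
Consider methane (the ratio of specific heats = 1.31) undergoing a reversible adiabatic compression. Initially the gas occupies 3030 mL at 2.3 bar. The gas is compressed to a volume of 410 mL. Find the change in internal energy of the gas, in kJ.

P₂ = P₁(V₁/V₂)^γ = 2.3×(3030/410)^(1.31) = 31.6 bar.
For a reversible adiabat, W_by_gas = (P₁V₁ − P₂V₂)/(γ−1).
W_by = (230000×0.00303 − 3.16×10^6×0.00041) / (0.31) = -1931 J.
Q = 0 ⇒ ΔU = −W_by = 1931 J.

ΔU ≈ 1.93 kJ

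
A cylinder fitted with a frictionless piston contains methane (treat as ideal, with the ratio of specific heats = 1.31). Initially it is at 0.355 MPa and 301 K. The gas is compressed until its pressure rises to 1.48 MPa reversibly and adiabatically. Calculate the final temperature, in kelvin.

Adiabatic: T₂/T₁ = (P₂/P₁)^((γ−1)/γ).
T₂ = 301 × (1.48/0.355)^(0.237) = 422 K.

T₂ ≈ 422 K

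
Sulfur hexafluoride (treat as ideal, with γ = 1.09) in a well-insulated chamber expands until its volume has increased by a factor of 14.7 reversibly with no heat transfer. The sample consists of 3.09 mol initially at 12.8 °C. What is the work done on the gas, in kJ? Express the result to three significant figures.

W ≈ -17.5 kJ

Adiabatic: T₁V₁^(γ−1) = T₂V₂^(γ−1) ⇒ T₂ = T₁ (V₁/V₂)^(γ−1).
T₁ = 12.8 °C = 285.9 K.
T₂ = 285.9 × (1/14.7)^(0.09) = 224.5 K.
Q = 0, so ΔU = W_on_gas = nCᵥΔT with Cᵥ = R/(γ−1) = 92.38 J/(mol·K).
ΔU = 3.09 × 92.38 × (224.5 − 285.9) = -17540 J.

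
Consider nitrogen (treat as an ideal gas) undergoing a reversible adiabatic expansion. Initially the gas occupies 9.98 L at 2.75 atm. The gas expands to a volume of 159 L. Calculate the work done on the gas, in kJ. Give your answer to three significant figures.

γ = 7/5 for a diatomic ideal gas.
P₂ = P₁(V₁/V₂)^γ = 2.75×(9.98/159)^(7/5) = 0.05704 atm.
For a reversible adiabat, W_by_gas = (P₁V₁ − P₂V₂)/(γ−1).
W_by = (278600×0.00998 − 5779×0.159) / (2/5) = 4655 J.
W_on_gas = −W_by = -4655 J.

W ≈ -4.65 kJ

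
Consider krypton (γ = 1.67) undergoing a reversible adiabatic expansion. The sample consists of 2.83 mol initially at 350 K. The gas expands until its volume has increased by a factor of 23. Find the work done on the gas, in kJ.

For a reversible adiabat TV^(γ−1) is constant, so T₂ = T₁ (V₁/V₂)^(γ−1).
T₂ = 350 × (1/23)^(0.67) = 42.83 K.
Q = 0, so ΔU = W_on_gas = nCᵥΔT with Cᵥ = R/(γ−1) = 12.41 J/(mol·K).
ΔU = 2.83 × 12.41 × (42.83 − 350) = -10790 J.

W ≈ -10.8 kJ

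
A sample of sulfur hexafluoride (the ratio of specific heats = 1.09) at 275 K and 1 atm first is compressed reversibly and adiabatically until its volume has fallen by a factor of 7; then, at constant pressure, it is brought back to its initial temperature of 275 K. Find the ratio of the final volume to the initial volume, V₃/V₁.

V₃/V₁ ≈ 0.120

Adiabatic step: V₂/V₁ = 0.1429; T₂ = T₁·7^(0.09) = 327.6 K.
Isobaric step: V₃/V₂ = T₃/T₂ = 275/327.6.
V₃/V₁ = (V₂/V₁)(V₃/V₂) = 0.1429 × (275/327.6) = 0.1199.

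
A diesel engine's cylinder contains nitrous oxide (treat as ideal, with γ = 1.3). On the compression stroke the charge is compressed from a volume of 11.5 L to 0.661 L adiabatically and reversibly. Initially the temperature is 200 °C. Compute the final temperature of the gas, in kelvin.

T₂ ≈ 1110 K

For a reversible adiabat TV^(γ−1) is constant, so T₂ = T₁ (V₁/V₂)^(γ−1).
T₁ = 200 °C = 473.1 K.
T₂ = 473.1 × (11.5/0.661)^(0.3) = 1115 K.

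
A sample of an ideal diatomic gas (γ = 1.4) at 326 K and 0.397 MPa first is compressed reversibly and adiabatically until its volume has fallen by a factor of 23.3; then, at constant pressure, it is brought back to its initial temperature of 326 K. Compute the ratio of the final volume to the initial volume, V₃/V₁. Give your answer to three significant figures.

V₃/V₁ ≈ 0.0122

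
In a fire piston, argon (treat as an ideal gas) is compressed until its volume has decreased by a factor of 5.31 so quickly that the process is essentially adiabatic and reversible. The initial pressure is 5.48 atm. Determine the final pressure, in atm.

P₂ ≈ 88.6 atm

Adiabatic: P₁V₁^γ = P₂V₂^γ ⇒ P₂ = P₁ (V₁/V₂)^γ.
For a monatomic ideal gas γ = 5/3.
P₂ = 5.48 × 5.31^(5/3) = 88.57 atm.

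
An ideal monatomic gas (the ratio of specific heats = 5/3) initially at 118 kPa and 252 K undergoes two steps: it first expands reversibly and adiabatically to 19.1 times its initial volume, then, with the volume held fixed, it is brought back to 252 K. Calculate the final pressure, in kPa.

P₃ ≈ 6.18 kPa

Adiabatic step (PV^γ = const): P₂ = 118×(1/19.1)^(5/3) = 0.8646 kPa; T₂ = 252×(1/19.1)^(2/3) = 35.27 K.
Isochoric: P₃ = P₂(T₃/T₂) = 0.8646 × (252/35.27) = 6.178 kPa.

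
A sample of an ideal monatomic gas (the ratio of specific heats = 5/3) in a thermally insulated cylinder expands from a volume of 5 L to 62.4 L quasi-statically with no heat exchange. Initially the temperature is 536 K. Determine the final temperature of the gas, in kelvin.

T₂ ≈ 99.6 K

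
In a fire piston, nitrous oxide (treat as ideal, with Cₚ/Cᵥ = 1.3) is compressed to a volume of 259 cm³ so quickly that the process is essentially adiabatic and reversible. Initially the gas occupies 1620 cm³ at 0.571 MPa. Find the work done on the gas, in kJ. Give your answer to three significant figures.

W ≈ 2.26 kJ

P₂ = P₁(V₁/V₂)^γ = 0.571×(1620/259)^(1.3) = 6.19 MPa.
For a reversible adiabat, W_by_gas = (P₁V₁ − P₂V₂)/(γ−1).
W_by = (571000×0.00162 − 6.19×10^6×0.000259) / (0.3) = -2261 J.
W_on_gas = −W_by = 2261 J.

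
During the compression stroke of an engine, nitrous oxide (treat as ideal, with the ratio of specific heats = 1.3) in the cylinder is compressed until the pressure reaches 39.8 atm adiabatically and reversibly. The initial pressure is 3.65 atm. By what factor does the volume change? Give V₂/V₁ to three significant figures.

V₂/V₁ ≈ 0.159

From PV^γ = const, V₂/V₁ = (P₁/P₂)^(1/γ).
V₂/V₁ = (3.65/39.8)^(0.769) = 0.1592.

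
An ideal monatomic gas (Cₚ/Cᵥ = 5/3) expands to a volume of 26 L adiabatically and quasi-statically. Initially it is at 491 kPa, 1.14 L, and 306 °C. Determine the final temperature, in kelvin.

T₂ ≈ 72.0 K

Adiabatic: T₁V₁^(γ−1) = T₂V₂^(γ−1) ⇒ T₂ = T₁ (V₁/V₂)^(γ−1).
T₁ = 306 °C = 579.1 K.
T₂ = 579.1 × (1.14/26)^(2/3) = 72.01 K.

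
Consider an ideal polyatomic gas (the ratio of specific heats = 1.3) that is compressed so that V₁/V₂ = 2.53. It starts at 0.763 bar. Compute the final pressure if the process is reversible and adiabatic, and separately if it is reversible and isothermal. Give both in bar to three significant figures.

adiabatic: 2.55 bar; isothermal: 1.93 bar

Isothermal: P₂ = P₁(V₁/V₂) = 0.763×2.53 = 1.93 bar.
Adiabatic: P₂ = P₁(V₁/V₂)^γ = 0.763×2.53^(1.3) = 2.55 bar.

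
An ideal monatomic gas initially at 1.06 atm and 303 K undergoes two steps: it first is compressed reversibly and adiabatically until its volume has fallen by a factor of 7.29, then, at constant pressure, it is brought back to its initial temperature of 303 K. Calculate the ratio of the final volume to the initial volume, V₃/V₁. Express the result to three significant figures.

For a monatomic ideal gas γ = 5/3.
Adiabatic step: V₂/V₁ = 0.1372; T₂ = T₁·7.29^(2/3) = 1139 K.
Isobaric step: V₃/V₂ = T₃/T₂ = 303/1139.
V₃/V₁ = (V₂/V₁)(V₃/V₂) = 0.1372 × (303/1139) = 0.03649.

V₃/V₁ ≈ 0.0365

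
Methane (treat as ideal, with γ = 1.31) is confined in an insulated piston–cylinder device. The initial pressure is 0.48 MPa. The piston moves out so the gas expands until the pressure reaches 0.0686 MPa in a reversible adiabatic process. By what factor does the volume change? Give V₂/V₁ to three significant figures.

V₂/V₁ ≈ 4.42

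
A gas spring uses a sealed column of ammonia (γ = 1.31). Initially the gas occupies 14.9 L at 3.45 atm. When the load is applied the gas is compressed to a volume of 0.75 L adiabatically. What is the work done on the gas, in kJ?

W ≈ 25.6 kJ

P₂ = P₁(V₁/V₂)^γ = 3.45×(14.9/0.75)^(1.31) = 173.1 atm.
For a reversible adiabat, W_by_gas = (P₁V₁ − P₂V₂)/(γ−1).
W_by = (349600×0.0149 − 1.754×10^7×0.00075) / (0.31) = -25640 J.
W_on_gas = −W_by = 25640 J.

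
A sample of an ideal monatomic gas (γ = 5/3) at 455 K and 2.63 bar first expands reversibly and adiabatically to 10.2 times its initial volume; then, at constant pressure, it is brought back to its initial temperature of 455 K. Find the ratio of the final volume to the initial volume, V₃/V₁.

Adiabatic step: V₂/V₁ = 10.2; T₂ = T₁·(1/10.2)^(2/3) = 96.74 K.
Isobaric step: V₃/V₂ = T₃/T₂ = 455/96.74.
V₃/V₁ = (V₂/V₁)(V₃/V₂) = 10.2 × (455/96.74) = 47.97.

V₃/V₁ ≈ 48.0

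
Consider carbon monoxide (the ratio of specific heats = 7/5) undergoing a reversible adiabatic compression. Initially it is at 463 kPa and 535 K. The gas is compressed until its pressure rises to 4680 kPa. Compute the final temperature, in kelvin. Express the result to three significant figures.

Adiabatic: T₂/T₁ = (P₂/P₁)^((γ−1)/γ).
T₂ = 535 × (4680/463)^(2/7) = 1036 K.

T₂ ≈ 1040 K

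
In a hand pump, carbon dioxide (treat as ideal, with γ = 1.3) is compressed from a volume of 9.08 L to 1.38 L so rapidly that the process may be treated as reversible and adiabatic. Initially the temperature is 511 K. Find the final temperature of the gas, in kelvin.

T₂ ≈ 899 K

For a reversible adiabat TV^(γ−1) is constant, so T₂ = T₁ (V₁/V₂)^(γ−1).
T₂ = 511 × (9.08/1.38)^(0.3) = 899.3 K.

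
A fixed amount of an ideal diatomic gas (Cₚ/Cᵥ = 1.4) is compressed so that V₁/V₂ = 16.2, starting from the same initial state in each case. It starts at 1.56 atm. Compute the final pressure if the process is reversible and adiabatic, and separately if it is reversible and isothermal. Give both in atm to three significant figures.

adiabatic: 77.0 atm; isothermal: 25.3 atm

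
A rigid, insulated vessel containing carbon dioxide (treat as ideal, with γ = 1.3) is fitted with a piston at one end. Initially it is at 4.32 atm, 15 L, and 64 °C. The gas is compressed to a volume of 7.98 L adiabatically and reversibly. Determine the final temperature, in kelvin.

T₂ ≈ 407 K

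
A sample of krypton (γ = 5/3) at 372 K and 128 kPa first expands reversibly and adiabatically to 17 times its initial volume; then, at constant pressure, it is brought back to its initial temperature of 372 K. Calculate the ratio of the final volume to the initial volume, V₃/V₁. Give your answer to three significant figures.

Adiabatic step: V₂/V₁ = 17; T₂ = T₁·(1/17)^(2/3) = 56.27 K.
Isobaric step: V₃/V₂ = T₃/T₂ = 372/56.27.
V₃/V₁ = (V₂/V₁)(V₃/V₂) = 17 × (372/56.27) = 112.4.

V₃/V₁ ≈ 112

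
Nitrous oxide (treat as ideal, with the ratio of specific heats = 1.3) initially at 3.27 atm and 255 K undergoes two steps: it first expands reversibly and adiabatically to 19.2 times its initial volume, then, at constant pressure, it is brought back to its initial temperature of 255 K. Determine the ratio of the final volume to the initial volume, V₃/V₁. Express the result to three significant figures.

Adiabatic step: V₂/V₁ = 19.2; T₂ = T₁·(1/19.2)^(0.3) = 105.1 K.
Isobaric step: V₃/V₂ = T₃/T₂ = 255/105.1.
V₃/V₁ = (V₂/V₁)(V₃/V₂) = 19.2 × (255/105.1) = 46.59.

V₃/V₁ ≈ 46.6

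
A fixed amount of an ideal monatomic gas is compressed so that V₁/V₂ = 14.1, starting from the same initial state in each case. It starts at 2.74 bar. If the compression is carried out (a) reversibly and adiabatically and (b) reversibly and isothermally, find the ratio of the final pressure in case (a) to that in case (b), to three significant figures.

P_adiabatic / P_isothermal ≈ 5.84

For a monatomic ideal gas γ = 5/3.
Isothermal: P_b = P₁(V₁/V₂) = 2.74×14.1.
Adiabatic: P_a = P₁(V₁/V₂)^γ = 2.74×14.1^(5/3).
P_a/P_b = (V₁/V₂)^(γ−1) = 14.1^(2/3) = 5.836.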